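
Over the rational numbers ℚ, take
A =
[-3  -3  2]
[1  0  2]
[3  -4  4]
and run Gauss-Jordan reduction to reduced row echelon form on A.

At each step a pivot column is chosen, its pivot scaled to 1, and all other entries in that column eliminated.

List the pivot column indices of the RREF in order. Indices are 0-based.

pivot columns: 0, 1, 2

[1] R0 /= -3  ⇒  (1, 1, -2/3)
     R1 -= 1·R0  ⇒  (0, -1, 8/3)
     R2 -= 3·R0  ⇒  (0, -7, 6)
[2] R1 /= -1  ⇒  (0, 1, -8/3)
     R0 -= 1·R1  ⇒  (1, 0, 2)
     R2 -= -7·R1  ⇒  (0, 0, -38/3)
[3] R2 /= -38/3  ⇒  (0, 0, 1)
     R0 -= 2·R2  ⇒  (1, 0, 0)
     R1 -= -8/3·R2  ⇒  (0, 1, 0)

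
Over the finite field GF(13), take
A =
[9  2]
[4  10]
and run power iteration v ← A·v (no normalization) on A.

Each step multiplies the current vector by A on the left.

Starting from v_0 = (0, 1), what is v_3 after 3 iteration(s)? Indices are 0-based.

v_0 = (0, 1).
v_1 = A·v_0 = (2, 10).
v_2 = A·v_1 = (12, 4).
v_3 = A·v_2 = (12, 10).

v_3 = (12, 10)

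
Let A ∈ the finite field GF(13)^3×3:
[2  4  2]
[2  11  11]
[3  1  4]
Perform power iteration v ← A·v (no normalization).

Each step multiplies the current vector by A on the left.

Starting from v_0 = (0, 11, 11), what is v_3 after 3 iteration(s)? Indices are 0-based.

v_3 = (7, 9, 10)

v_0 = (0, 11, 11).
v_1 = A·v_0 = (1, 8, 3).
v_2 = A·v_1 = (1, 6, 10).
v_3 = A·v_2 = (7, 9, 10).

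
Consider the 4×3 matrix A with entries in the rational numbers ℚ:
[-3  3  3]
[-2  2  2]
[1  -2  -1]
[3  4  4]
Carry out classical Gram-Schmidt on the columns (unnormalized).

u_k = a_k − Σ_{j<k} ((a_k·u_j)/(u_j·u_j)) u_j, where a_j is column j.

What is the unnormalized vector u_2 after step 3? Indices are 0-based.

u_2 = (7/25, 14/75, 637/750, 91/750)

Step 1: u_0 = a_0 = (-3, -2, 1, 3).
Step 2: u_1 = a_1 − (-3/23)·u_0 = (60/23, 40/23, -43/23, 101/23).
Step 3: u_2 = a_2 − (-2/23)·u_0 − (707/750)·u_1 = (7/25, 14/75, 637/750, 91/750).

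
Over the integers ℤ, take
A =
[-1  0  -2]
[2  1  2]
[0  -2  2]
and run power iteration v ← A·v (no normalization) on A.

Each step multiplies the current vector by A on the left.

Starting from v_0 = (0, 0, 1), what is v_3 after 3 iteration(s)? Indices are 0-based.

v_0 = (0, 0, 1).
v_1 = A·v_0 = (-2, 2, 2).
v_2 = A·v_1 = (-2, 2, 0).
v_3 = A·v_2 = (2, -2, -4).

v_3 = (2, -2, -4)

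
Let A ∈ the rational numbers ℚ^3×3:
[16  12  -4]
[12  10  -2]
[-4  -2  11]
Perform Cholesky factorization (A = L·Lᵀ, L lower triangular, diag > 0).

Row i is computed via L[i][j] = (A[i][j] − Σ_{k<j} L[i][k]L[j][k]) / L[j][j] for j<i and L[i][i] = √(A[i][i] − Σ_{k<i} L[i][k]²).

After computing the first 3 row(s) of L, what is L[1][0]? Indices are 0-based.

Step 1: L[0][0] = √(16) = 4.
  L[1][0] = (12) / L[0][0] = 3.
Step 2: L[1][1] = √(1) = 1.
  L[2][0] = (-4) / L[0][0] = -1.
  L[2][1] = (1) / L[1][1] = 1.
Step 3: L[2][2] = √(9) = 3.

L[1][0] = 3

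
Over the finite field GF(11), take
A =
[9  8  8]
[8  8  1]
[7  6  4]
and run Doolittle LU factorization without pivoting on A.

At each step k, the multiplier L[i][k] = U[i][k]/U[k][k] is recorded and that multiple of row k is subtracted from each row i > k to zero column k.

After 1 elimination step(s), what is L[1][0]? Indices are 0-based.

[col 0] pivot 9
  R1 -= 7*R0 → (0, 7, 0)  (L[1][0] := 7)
  R2 -= 2*R0 → (0, 1, 10)  (L[2][0] := 2)

L[1][0] = 7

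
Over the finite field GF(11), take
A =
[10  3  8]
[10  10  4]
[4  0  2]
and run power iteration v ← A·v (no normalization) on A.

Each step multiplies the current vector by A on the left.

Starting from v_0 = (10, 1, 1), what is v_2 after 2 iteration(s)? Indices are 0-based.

v_0 = (10, 1, 1).
v_1 = A·v_0 = (1, 4, 9).
v_2 = A·v_1 = (6, 9, 0).

v_2 = (6, 9, 0)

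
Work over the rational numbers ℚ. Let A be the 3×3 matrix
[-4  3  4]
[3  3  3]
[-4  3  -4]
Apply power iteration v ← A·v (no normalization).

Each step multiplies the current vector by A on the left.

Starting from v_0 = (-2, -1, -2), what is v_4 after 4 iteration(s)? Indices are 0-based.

v_0 = (-2, -1, -2).
v_1 = A·v_0 = (-3, -15, 13).
v_2 = A·v_1 = (19, -15, -85).
v_3 = A·v_2 = (-461, -243, 219).
v_4 = A·v_3 = (1991, -1455, 239).

v_4 = (1991, -1455, 239)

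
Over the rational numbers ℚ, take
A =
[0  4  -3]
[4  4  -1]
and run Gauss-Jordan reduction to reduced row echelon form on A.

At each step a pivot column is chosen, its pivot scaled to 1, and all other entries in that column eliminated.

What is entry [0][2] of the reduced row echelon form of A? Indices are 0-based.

M[0][2] = 1/2

pivot(0,0): swap R0↔R1
pivot(0,0)=4: scale R0 → (1, 1, -1/4)
pivot(1,1)=4: scale R1 → (0, 1, -3/4)
  clear (0,1): R0 −= (1)R1 → (1, 0, 1/2)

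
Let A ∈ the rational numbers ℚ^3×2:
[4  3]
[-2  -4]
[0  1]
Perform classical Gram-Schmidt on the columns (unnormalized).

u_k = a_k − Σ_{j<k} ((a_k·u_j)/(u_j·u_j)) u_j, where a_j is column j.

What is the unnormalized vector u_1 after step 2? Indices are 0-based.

Step 1: u_0 = a_0 = (4, -2, 0).
Step 2: u_1 = a_1 − (1)·u_0 = (-1, -2, 1).

u_1 = (-1, -2, 1)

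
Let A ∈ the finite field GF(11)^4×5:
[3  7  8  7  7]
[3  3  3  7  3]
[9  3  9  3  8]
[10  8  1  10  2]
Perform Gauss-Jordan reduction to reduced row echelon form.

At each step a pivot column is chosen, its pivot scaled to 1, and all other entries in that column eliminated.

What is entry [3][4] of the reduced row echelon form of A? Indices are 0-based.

pivot(0,0)=3: scale R0 → (1, 6, 10, 6, 6)
  clear (1,0): R1 −= (3)R0 → (0, 7, 6, 0, 7)
  clear (2,0): R2 −= (9)R0 → (0, 4, 7, 4, 9)
  clear (3,0): R3 −= (10)R0 → (0, 3, 0, 5, 8)
pivot(1,1)=7: scale R1 → (0, 1, 4, 0, 1)
  clear (0,1): R0 −= (6)R1 → (1, 0, 8, 6, 0)
  clear (2,1): R2 −= (4)R1 → (0, 0, 2, 4, 5)
  clear (3,1): R3 −= (3)R1 → (0, 0, 10, 5, 5)
pivot(2,2)=2: scale R2 → (0, 0, 1, 2, 8)
  clear (0,2): R0 −= (8)R2 → (1, 0, 0, 1, 2)
  clear (1,2): R1 −= (4)R2 → (0, 1, 0, 3, 2)
  clear (3,2): R3 −= (10)R2 → (0, 0, 0, 7, 2)
pivot(3,3)=7: scale R3 → (0, 0, 0, 1, 5)
  clear (0,3): R0 −= (1)R3 → (1, 0, 0, 0, 8)
  clear (1,3): R1 −= (3)R3 → (0, 1, 0, 0, 9)
  clear (2,3): R2 −= (2)R3 → (0, 0, 1, 0, 9)

M[3][4] = 5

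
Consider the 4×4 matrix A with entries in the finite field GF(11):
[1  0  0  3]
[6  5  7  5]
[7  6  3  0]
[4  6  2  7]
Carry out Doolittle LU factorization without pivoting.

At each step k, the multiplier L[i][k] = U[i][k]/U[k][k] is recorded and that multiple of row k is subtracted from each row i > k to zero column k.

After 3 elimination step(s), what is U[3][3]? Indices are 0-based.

U[3][3] = 6

[col 0] pivot 1
  R1 -= 6*R0 → (0, 5, 7, 9)  (L[1][0] := 6)
  R2 -= 7*R0 → (0, 6, 3, 1)  (L[2][0] := 7)
  R3 -= 4*R0 → (0, 6, 2, 6)  (L[3][0] := 4)
[col 1] pivot 5
  R2 -= 10*R1 → (0, 0, 10, 10)  (L[2][1] := 10)
  R3 -= 10*R1 → (0, 0, 9, 4)  (L[3][1] := 10)
[col 2] pivot 10
  R3 -= 2*R2 → (0, 0, 0, 6)  (L[3][2] := 2)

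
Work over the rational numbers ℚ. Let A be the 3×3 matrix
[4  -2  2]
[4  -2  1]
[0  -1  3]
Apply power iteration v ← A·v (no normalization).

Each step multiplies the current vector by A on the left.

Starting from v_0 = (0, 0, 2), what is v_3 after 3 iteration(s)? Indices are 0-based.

v_3 = (92, 76, 30)

v_0 = (0, 0, 2).
v_1 = A·v_0 = (4, 2, 6).
v_2 = A·v_1 = (24, 18, 16).
v_3 = A·v_2 = (92, 76, 30).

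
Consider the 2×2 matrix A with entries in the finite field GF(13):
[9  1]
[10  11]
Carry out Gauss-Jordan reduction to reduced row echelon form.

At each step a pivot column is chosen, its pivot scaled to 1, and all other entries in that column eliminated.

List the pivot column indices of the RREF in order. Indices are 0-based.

step 1: normalize row 0 (÷9) = (1, 3)
  row 1: subtract 10×row0 = (0, 7)
step 2: normalize row 1 (÷7) = (0, 1)
  row 0: subtract 3×row1 = (1, 0)

pivot columns: 0, 1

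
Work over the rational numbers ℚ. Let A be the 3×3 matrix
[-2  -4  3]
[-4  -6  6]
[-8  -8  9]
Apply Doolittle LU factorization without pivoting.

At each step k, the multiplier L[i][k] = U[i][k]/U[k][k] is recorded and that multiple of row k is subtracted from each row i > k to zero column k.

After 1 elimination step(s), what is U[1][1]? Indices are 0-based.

Step 1: pivot at (0,0) is -2.
  row1 ← row1 − (2)·row0  ⇒  L[1][0]=2, U row1=(0, 2, 0)
  row2 ← row2 − (4)·row0  ⇒  L[2][0]=4, U row2=(0, 8, -3)

U[1][1] = 2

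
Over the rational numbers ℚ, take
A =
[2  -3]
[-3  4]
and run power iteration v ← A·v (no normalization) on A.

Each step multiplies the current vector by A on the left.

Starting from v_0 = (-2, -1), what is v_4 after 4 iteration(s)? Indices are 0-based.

v_4 = (-302, 419)

v_0 = (-2, -1).
v_1 = A·v_0 = (-1, 2).
v_2 = A·v_1 = (-8, 11).
v_3 = A·v_2 = (-49, 68).
v_4 = A·v_3 = (-302, 419).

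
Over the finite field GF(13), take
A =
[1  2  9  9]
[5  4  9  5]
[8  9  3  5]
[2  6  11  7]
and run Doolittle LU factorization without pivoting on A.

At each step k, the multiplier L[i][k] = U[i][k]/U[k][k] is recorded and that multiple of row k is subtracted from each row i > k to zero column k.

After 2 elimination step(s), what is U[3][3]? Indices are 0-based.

U[3][3] = 6

k=0: U[0][0]=1
  eliminate (1,0): mult=5, new row 1: (0, 7, 3, 12); set L[1][0]=5
  eliminate (2,0): mult=8, new row 2: (0, 6, 9, 11); set L[2][0]=8
  eliminate (3,0): mult=2, new row 3: (0, 2, 6, 2); set L[3][0]=2
k=1: U[1][1]=7
  eliminate (2,1): mult=12, new row 2: (0, 0, 12, 10); set L[2][1]=12
  eliminate (3,1): mult=4, new row 3: (0, 0, 7, 6); set L[3][1]=4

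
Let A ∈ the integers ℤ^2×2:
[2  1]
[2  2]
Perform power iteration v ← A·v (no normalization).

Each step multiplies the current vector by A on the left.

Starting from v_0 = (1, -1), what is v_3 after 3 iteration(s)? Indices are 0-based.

v_3 = (6, 8)

v_0 = (1, -1).
v_1 = A·v_0 = (1, 0).
v_2 = A·v_1 = (2, 2).
v_3 = A·v_2 = (6, 8).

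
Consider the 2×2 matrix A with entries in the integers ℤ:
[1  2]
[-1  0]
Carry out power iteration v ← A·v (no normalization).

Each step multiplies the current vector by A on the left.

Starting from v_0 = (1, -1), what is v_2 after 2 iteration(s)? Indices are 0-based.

v_0 = (1, -1).
v_1 = A·v_0 = (-1, -1).
v_2 = A·v_1 = (-3, 1).

v_2 = (-3, 1)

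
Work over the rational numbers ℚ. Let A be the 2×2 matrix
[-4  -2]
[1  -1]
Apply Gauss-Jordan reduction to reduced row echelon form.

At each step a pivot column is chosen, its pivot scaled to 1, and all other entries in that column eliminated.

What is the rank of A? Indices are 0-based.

pivot(0,0)=-4: scale R0 → (1, 1/2)
  clear (1,0): R1 −= (1)R0 → (0, -3/2)
pivot(1,1)=-3/2: scale R1 → (0, 1)
  clear (0,1): R0 −= (1/2)R1 → (1, 0)

rank = 2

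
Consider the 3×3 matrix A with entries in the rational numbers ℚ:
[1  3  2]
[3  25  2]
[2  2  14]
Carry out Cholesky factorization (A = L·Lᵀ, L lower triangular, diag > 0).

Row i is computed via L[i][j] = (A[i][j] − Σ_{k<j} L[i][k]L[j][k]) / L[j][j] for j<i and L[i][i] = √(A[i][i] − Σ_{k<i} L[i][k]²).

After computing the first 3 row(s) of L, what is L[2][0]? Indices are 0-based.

Step 1: L[0][0] = √(1) = 1.
  L[1][0] = (3) / L[0][0] = 3.
Step 2: L[1][1] = √(16) = 4.
  L[2][0] = (2) / L[0][0] = 2.
  L[2][1] = (-4) / L[1][1] = -1.
Step 3: L[2][2] = √(9) = 3.

L[2][0] = 2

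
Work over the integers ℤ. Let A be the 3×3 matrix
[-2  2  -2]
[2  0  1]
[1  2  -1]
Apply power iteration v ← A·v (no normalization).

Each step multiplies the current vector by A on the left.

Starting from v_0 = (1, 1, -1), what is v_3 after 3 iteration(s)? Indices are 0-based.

v_0 = (1, 1, -1).
v_1 = A·v_0 = (2, 1, 4).
v_2 = A·v_1 = (-10, 8, 0).
v_3 = A·v_2 = (36, -20, 6).

v_3 = (36, -20, 6)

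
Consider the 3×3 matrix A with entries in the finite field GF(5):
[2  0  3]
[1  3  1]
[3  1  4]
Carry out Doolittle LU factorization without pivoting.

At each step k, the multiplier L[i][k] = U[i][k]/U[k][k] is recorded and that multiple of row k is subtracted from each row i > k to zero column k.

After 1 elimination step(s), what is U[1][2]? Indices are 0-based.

k=0: U[0][0]=2
  eliminate (1,0): mult=3, new row 1: (0, 3, 2); set L[1][0]=3
  eliminate (2,0): mult=4, new row 2: (0, 1, 2); set L[2][0]=4

U[1][2] = 2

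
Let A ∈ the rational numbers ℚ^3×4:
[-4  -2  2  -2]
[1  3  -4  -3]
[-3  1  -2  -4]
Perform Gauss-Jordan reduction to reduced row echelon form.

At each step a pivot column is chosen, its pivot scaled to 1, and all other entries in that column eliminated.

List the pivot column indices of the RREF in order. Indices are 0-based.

pivot columns: 0, 1, 3

[1] R0 /= -4  ⇒  (1, 1/2, -1/2, 1/2)
     R1 -= 1·R0  ⇒  (0, 5/2, -7/2, -7/2)
     R2 -= -3·R0  ⇒  (0, 5/2, -7/2, -5/2)
[2] R1 /= 5/2  ⇒  (0, 1, -7/5, -7/5)
     R0 -= 1/2·R1  ⇒  (1, 0, 1/5, 6/5)
     R2 -= 5/2·R1  ⇒  (0, 0, 0, 1)
column 2 empty below row 2
[3] R2 /= 1  ⇒  (0, 0, 0, 1)
     R0 -= 6/5·R2  ⇒  (1, 0, 1/5, 0)
     R1 -= -7/5·R2  ⇒  (0, 1, -7/5, 0)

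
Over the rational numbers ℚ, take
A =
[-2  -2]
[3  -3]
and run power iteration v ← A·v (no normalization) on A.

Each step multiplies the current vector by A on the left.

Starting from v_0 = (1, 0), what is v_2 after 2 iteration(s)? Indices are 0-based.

v_2 = (-2, -15)

v_0 = (1, 0).
v_1 = A·v_0 = (-2, 3).
v_2 = A·v_1 = (-2, -15).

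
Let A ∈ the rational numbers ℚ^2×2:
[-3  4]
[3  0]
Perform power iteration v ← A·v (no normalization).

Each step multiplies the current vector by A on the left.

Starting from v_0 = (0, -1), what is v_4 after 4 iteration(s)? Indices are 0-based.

v_0 = (0, -1).
v_1 = A·v_0 = (-4, 0).
v_2 = A·v_1 = (12, -12).
v_3 = A·v_2 = (-84, 36).
v_4 = A·v_3 = (396, -252).

v_4 = (396, -252)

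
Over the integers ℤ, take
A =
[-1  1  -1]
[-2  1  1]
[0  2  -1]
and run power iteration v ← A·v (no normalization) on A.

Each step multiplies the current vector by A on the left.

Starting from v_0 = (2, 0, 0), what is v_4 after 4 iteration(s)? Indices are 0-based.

v_4 = (-22, -16, -16)

v_0 = (2, 0, 0).
v_1 = A·v_0 = (-2, -4, 0).
v_2 = A·v_1 = (-2, 0, -8).
v_3 = A·v_2 = (10, -4, 8).
v_4 = A·v_3 = (-22, -16, -16).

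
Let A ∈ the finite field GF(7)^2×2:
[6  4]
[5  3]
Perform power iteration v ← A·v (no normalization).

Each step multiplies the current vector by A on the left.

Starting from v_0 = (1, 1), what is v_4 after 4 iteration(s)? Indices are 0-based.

v_0 = (1, 1).
v_1 = A·v_0 = (3, 1).
v_2 = A·v_1 = (1, 4).
v_3 = A·v_2 = (1, 3).
v_4 = A·v_3 = (4, 0).

v_4 = (4, 0)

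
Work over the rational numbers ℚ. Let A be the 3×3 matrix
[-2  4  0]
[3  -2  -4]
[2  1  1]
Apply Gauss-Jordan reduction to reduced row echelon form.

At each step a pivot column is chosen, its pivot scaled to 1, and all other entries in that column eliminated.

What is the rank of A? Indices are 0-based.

rank = 3

[1] R0 /= -2  ⇒  (1, -2, 0)
     R1 -= 3·R0  ⇒  (0, 4, -4)
     R2 -= 2·R0  ⇒  (0, 5, 1)
[2] R1 /= 4  ⇒  (0, 1, -1)
     R0 -= -2·R1  ⇒  (1, 0, -2)
     R2 -= 5·R1  ⇒  (0, 0, 6)
[3] R2 /= 6  ⇒  (0, 0, 1)
     R0 -= -2·R2  ⇒  (1, 0, 0)
     R1 -= -1·R2  ⇒  (0, 1, 0)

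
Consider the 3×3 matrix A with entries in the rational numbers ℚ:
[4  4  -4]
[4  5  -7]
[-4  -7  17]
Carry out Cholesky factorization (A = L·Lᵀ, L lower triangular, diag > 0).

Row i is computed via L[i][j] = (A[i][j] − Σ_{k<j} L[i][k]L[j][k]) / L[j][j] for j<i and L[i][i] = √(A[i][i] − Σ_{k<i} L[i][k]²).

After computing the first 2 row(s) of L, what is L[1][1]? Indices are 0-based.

L[1][1] = 1

Step 1: L[0][0] = √(4) = 2.
  L[1][0] = (4) / L[0][0] = 2.
Step 2: L[1][1] = √(1) = 1.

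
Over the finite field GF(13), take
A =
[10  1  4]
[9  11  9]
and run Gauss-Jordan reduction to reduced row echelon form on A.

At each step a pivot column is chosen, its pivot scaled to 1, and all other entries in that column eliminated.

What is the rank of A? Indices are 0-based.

rank = 2

[1] R0 /= 10  ⇒  (1, 4, 3)
     R1 -= 9·R0  ⇒  (0, 1, 8)
[2] R1 /= 1  ⇒  (0, 1, 8)
     R0 -= 4·R1  ⇒  (1, 0, 10)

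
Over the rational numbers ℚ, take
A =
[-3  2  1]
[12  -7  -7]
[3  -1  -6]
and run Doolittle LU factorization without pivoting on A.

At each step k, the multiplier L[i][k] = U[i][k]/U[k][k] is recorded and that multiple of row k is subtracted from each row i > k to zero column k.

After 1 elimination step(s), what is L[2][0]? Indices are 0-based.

Step 1: pivot at (0,0) is -3.
  row1 ← row1 − (-4)·row0  ⇒  L[1][0]=-4, U row1=(0, 1, -3)
  row2 ← row2 − (-1)·row0  ⇒  L[2][0]=-1, U row2=(0, 1, -5)

L[2][0] = -1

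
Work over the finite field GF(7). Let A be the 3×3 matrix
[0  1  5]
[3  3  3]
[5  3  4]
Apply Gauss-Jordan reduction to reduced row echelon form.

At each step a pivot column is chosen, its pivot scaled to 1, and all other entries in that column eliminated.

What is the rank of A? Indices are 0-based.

step 1: exchange rows 0,1
step 1: normalize row 0 (÷3) = (1, 1, 1)
  row 2: subtract 5×row0 = (0, 5, 6)
step 2: normalize row 1 (÷1) = (0, 1, 5)
  row 0: subtract 1×row1 = (1, 0, 3)
  row 2: subtract 5×row1 = (0, 0, 2)
step 3: normalize row 2 (÷2) = (0, 0, 1)
  row 0: subtract 3×row2 = (1, 0, 0)
  row 1: subtract 5×row2 = (0, 1, 0)

rank = 3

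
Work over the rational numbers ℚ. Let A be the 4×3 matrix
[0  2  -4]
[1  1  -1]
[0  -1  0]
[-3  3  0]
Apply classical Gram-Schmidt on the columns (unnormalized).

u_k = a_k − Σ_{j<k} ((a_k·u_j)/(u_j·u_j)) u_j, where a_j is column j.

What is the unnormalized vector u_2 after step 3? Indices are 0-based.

u_2 = (-74/43, 99/86, -49/43, 33/86)

Step 1: u_0 = a_0 = (0, 1, 0, -3).
Step 2: u_1 = a_1 − (-4/5)·u_0 = (2, 9/5, -1, 3/5).
Step 3: u_2 = a_2 − (-1/10)·u_0 − (-49/43)·u_1 = (-74/43, 99/86, -49/43, 33/86).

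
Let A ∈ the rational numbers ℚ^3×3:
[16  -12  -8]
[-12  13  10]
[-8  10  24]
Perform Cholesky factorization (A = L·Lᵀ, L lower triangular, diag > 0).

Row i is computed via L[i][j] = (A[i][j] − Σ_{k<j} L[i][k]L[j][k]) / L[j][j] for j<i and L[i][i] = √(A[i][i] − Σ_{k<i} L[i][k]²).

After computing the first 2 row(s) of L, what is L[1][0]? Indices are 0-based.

Step 1: L[0][0] = √(16) = 4.
  L[1][0] = (-12) / L[0][0] = -3.
Step 2: L[1][1] = √(4) = 2.

L[1][0] = -3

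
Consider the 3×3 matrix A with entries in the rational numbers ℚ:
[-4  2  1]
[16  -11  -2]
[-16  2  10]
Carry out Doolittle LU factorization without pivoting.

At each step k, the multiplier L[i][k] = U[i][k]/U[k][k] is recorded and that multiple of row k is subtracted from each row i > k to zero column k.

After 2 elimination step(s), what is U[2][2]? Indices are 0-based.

U[2][2] = 2

Step 1: pivot at (0,0) is -4.
  row1 ← row1 − (-4)·row0  ⇒  L[1][0]=-4, U row1=(0, -3, 2)
  row2 ← row2 − (4)·row0  ⇒  L[2][0]=4, U row2=(0, -6, 6)
Step 2: pivot at (1,1) is -3.
  row2 ← row2 − (2)·row1  ⇒  L[2][1]=2, U row2=(0, 0, 2)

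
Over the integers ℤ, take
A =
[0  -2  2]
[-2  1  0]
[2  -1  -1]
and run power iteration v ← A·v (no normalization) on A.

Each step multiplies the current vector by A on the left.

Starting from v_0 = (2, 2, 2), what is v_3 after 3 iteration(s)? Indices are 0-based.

v_0 = (2, 2, 2).
v_1 = A·v_0 = (0, -2, 0).
v_2 = A·v_1 = (4, -2, 2).
v_3 = A·v_2 = (8, -10, 8).

v_3 = (8, -10, 8)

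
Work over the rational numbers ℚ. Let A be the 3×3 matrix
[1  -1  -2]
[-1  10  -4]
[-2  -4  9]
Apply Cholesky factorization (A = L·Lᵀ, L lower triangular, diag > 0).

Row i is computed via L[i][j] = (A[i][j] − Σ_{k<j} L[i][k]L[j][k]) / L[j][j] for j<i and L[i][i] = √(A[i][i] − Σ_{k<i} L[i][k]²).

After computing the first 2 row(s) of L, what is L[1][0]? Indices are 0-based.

Step 1: L[0][0] = √(1) = 1.
  L[1][0] = (-1) / L[0][0] = -1.
Step 2: L[1][1] = √(9) = 3.

L[1][0] = -1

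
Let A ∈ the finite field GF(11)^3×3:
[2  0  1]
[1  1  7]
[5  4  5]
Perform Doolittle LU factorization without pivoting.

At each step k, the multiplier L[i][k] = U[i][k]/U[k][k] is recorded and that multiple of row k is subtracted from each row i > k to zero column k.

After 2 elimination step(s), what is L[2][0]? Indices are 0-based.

L[2][0] = 8

[col 0] pivot 2
  R1 -= 6*R0 → (0, 1, 1)  (L[1][0] := 6)
  R2 -= 8*R0 → (0, 4, 8)  (L[2][0] := 8)
[col 1] pivot 1
  R2 -= 4*R1 → (0, 0, 4)  (L[2][1] := 4)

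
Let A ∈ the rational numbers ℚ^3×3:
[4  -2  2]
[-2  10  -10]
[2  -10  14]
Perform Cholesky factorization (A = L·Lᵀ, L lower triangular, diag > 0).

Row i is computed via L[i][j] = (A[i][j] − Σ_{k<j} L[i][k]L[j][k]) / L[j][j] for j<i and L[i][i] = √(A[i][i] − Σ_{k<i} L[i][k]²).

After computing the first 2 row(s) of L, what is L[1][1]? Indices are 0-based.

Step 1: L[0][0] = √(4) = 2.
  L[1][0] = (-2) / L[0][0] = -1.
Step 2: L[1][1] = √(9) = 3.

L[1][1] = 3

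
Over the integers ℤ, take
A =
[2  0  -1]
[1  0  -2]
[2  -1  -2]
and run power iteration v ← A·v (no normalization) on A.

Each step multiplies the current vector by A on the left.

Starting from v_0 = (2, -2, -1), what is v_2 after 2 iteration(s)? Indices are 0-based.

v_0 = (2, -2, -1).
v_1 = A·v_0 = (5, 4, 8).
v_2 = A·v_1 = (2, -11, -10).

v_2 = (2, -11, -10)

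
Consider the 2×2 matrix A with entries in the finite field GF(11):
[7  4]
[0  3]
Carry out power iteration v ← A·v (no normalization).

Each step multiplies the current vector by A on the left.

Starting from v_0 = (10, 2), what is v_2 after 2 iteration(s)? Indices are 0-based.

v_0 = (10, 2).
v_1 = A·v_0 = (1, 6).
v_2 = A·v_1 = (9, 7).

v_2 = (9, 7)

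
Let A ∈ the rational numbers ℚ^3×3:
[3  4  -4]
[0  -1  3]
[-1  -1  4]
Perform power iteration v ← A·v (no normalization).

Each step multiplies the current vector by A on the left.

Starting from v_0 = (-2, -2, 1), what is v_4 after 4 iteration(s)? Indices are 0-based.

v_4 = (-1350, 565, 1094)

v_0 = (-2, -2, 1).
v_1 = A·v_0 = (-18, 5, 8).
v_2 = A·v_1 = (-66, 19, 45).
v_3 = A·v_2 = (-302, 116, 227).
v_4 = A·v_3 = (-1350, 565, 1094).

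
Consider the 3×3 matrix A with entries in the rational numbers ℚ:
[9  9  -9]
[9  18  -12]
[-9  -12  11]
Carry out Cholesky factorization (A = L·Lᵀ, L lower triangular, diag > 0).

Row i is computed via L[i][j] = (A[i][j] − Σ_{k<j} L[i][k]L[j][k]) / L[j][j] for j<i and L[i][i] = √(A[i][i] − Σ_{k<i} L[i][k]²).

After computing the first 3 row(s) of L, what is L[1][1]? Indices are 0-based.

Step 1: L[0][0] = √(9) = 3.
  L[1][0] = (9) / L[0][0] = 3.
Step 2: L[1][1] = √(9) = 3.
  L[2][0] = (-9) / L[0][0] = -3.
  L[2][1] = (-3) / L[1][1] = -1.
Step 3: L[2][2] = √(1) = 1.

L[1][1] = 3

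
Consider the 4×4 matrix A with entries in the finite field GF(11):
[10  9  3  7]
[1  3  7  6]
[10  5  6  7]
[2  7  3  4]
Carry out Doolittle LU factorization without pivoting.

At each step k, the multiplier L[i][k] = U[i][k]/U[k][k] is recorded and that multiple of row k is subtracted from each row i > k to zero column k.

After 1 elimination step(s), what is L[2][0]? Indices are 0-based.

[col 0] pivot 10
  R1 -= 10*R0 → (0, 1, 10, 2)  (L[1][0] := 10)
  R2 -= 1*R0 → (0, 7, 3, 0)  (L[2][0] := 1)
  R3 -= 9*R0 → (0, 3, 9, 7)  (L[3][0] := 9)

L[2][0] = 1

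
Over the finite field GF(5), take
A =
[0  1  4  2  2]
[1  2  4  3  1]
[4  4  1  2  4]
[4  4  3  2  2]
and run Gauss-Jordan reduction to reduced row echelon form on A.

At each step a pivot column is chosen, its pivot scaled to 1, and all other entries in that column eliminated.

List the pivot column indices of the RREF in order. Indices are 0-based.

[1] R0 <-> R1
[1] R0 /= 1  ⇒  (1, 2, 4, 3, 1)
     R2 -= 4·R0  ⇒  (0, 1, 0, 0, 0)
     R3 -= 4·R0  ⇒  (0, 1, 2, 0, 3)
[2] R1 /= 1  ⇒  (0, 1, 4, 2, 2)
     R0 -= 2·R1  ⇒  (1, 0, 1, 4, 2)
     R2 -= 1·R1  ⇒  (0, 0, 1, 3, 3)
     R3 -= 1·R1  ⇒  (0, 0, 3, 3, 1)
[3] R2 /= 1  ⇒  (0, 0, 1, 3, 3)
     R0 -= 1·R2  ⇒  (1, 0, 0, 1, 4)
     R1 -= 4·R2  ⇒  (0, 1, 0, 0, 0)
     R3 -= 3·R2  ⇒  (0, 0, 0, 4, 2)
[4] R3 /= 4  ⇒  (0, 0, 0, 1, 3)
     R0 -= 1·R3  ⇒  (1, 0, 0, 0, 1)
     R2 -= 3·R3  ⇒  (0, 0, 1, 0, 4)

pivot columns: 0, 1, 2, 3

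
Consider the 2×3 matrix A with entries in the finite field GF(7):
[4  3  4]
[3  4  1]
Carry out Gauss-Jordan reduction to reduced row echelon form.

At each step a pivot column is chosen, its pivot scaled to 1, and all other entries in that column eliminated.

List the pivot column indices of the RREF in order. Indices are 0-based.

pivot(0,0)=4: scale R0 → (1, 6, 1)
  clear (1,0): R1 −= (3)R0 → (0, 0, 5)
col 1: no nonzero at/below row 1; advance.
pivot(1,2)=5: scale R1 → (0, 0, 1)
  clear (0,2): R0 −= (1)R1 → (1, 6, 0)

pivot columns: 0, 2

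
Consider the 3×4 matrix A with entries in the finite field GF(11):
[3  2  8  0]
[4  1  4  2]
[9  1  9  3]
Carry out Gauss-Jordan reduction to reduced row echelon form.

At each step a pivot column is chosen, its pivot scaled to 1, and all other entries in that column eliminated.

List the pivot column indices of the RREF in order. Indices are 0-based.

step 1: normalize row 0 (÷3) = (1, 8, 10, 0)
  row 1: subtract 4×row0 = (0, 2, 8, 2)
  row 2: subtract 9×row0 = (0, 6, 7, 3)
step 2: normalize row 1 (÷2) = (0, 1, 4, 1)
  row 0: subtract 8×row1 = (1, 0, 0, 3)
  row 2: subtract 6×row1 = (0, 0, 5, 8)
step 3: normalize row 2 (÷5) = (0, 0, 1, 6)
  row 1: subtract 4×row2 = (0, 1, 0, 10)

pivot columns: 0, 1, 2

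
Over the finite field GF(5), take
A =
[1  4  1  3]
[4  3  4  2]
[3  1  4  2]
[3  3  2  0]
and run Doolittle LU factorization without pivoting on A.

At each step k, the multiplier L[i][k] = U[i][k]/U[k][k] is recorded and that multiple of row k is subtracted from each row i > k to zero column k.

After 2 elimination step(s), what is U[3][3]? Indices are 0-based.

U[3][3] = 1

[col 0] pivot 1
  R1 -= 4*R0 → (0, 2, 0, 0)  (L[1][0] := 4)
  R2 -= 3*R0 → (0, 4, 1, 3)  (L[2][0] := 3)
  R3 -= 3*R0 → (0, 1, 4, 1)  (L[3][0] := 3)
[col 1] pivot 2
  R2 -= 2*R1 → (0, 0, 1, 3)  (L[2][1] := 2)
  R3 -= 3*R1 → (0, 0, 4, 1)  (L[3][1] := 3)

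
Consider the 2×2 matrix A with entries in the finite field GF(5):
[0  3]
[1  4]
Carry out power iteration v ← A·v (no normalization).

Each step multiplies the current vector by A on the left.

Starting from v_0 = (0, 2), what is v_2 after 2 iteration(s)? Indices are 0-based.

v_2 = (4, 3)

v_0 = (0, 2).
v_1 = A·v_0 = (1, 3).
v_2 = A·v_1 = (4, 3).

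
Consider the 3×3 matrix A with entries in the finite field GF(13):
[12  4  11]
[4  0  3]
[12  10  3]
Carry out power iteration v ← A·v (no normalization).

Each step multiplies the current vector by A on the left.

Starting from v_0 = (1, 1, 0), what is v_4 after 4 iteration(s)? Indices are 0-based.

v_4 = (1, 8, 3)

v_0 = (1, 1, 0).
v_1 = A·v_0 = (3, 4, 9).
v_2 = A·v_1 = (8, 0, 12).
v_3 = A·v_2 = (7, 3, 2).
v_4 = A·v_3 = (1, 8, 3).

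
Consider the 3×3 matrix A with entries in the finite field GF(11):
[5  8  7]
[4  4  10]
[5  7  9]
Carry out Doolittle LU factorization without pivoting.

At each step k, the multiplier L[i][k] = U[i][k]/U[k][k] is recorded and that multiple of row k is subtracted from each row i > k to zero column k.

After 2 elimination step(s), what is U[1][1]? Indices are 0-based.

U[1][1] = 2

[col 0] pivot 5
  R1 -= 3*R0 → (0, 2, 0)  (L[1][0] := 3)
  R2 -= 1*R0 → (0, 10, 2)  (L[2][0] := 1)
[col 1] pivot 2
  R2 -= 5*R1 → (0, 0, 2)  (L[2][1] := 5)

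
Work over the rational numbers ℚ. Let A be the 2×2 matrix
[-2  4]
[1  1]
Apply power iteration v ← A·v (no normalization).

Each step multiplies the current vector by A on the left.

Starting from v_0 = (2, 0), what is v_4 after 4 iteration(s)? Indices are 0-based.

v_0 = (2, 0).
v_1 = A·v_0 = (-4, 2).
v_2 = A·v_1 = (16, -2).
v_3 = A·v_2 = (-40, 14).
v_4 = A·v_3 = (136, -26).

v_4 = (136, -26)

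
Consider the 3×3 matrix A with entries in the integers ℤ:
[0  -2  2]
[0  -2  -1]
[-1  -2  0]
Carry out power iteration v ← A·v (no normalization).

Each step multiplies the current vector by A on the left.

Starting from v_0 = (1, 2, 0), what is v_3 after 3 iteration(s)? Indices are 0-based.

v_3 = (-2, -38, -24)

v_0 = (1, 2, 0).
v_1 = A·v_0 = (-4, -4, -5).
v_2 = A·v_1 = (-2, 13, 12).
v_3 = A·v_2 = (-2, -38, -24).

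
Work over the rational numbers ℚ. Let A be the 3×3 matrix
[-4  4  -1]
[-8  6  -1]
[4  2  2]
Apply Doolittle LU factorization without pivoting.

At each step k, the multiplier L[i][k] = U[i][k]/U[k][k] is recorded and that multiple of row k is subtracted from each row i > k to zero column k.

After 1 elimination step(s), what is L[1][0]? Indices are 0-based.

k=0: U[0][0]=-4
  eliminate (1,0): mult=2, new row 1: (0, -2, 1); set L[1][0]=2
  eliminate (2,0): mult=-1, new row 2: (0, 6, 1); set L[2][0]=-1

L[1][0] = 2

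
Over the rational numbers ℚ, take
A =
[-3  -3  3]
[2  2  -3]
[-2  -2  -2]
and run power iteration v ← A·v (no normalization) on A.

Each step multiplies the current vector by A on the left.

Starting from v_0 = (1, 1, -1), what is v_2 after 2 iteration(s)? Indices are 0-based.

v_0 = (1, 1, -1).
v_1 = A·v_0 = (-9, 7, -2).
v_2 = A·v_1 = (0, 2, 8).

v_2 = (0, 2, 8)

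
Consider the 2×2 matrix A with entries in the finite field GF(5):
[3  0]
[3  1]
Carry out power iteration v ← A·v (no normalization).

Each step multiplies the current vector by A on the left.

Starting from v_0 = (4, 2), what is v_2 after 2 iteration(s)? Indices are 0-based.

v_2 = (1, 0)

v_0 = (4, 2).
v_1 = A·v_0 = (2, 4).
v_2 = A·v_1 = (1, 0).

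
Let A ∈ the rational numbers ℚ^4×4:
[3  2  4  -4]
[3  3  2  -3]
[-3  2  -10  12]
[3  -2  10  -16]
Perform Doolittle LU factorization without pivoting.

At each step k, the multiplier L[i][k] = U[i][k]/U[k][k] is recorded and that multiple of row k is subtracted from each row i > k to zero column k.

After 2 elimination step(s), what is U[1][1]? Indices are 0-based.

k=0: U[0][0]=3
  eliminate (1,0): mult=1, new row 1: (0, 1, -2, 1); set L[1][0]=1
  eliminate (2,0): mult=-1, new row 2: (0, 4, -6, 8); set L[2][0]=-1
  eliminate (3,0): mult=1, new row 3: (0, -4, 6, -12); set L[3][0]=1
k=1: U[1][1]=1
  eliminate (2,1): mult=4, new row 2: (0, 0, 2, 4); set L[2][1]=4
  eliminate (3,1): mult=-4, new row 3: (0, 0, -2, -8); set L[3][1]=-4

U[1][1] = 1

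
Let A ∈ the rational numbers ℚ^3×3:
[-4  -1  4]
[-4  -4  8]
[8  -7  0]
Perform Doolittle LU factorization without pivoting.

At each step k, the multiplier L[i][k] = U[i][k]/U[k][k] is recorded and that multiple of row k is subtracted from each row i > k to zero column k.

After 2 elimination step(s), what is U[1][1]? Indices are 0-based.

[col 0] pivot -4
  R1 -= 1*R0 → (0, -3, 4)  (L[1][0] := 1)
  R2 -= -2*R0 → (0, -9, 8)  (L[2][0] := -2)
[col 1] pivot -3
  R2 -= 3*R1 → (0, 0, -4)  (L[2][1] := 3)

U[1][1] = -3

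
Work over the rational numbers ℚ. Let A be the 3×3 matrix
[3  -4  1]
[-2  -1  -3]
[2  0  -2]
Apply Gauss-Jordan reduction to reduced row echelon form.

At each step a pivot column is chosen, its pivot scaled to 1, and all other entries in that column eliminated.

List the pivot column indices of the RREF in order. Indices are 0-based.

pivot columns: 0, 1, 2

[1] R0 /= 3  ⇒  (1, -4/3, 1/3)
     R1 -= -2·R0  ⇒  (0, -11/3, -7/3)
     R2 -= 2·R0  ⇒  (0, 8/3, -8/3)
[2] R1 /= -11/3  ⇒  (0, 1, 7/11)
     R0 -= -4/3·R1  ⇒  (1, 0, 13/11)
     R2 -= 8/3·R1  ⇒  (0, 0, -48/11)
[3] R2 /= -48/11  ⇒  (0, 0, 1)
     R0 -= 13/11·R2  ⇒  (1, 0, 0)
     R1 -= 7/11·R2  ⇒  (0, 1, 0)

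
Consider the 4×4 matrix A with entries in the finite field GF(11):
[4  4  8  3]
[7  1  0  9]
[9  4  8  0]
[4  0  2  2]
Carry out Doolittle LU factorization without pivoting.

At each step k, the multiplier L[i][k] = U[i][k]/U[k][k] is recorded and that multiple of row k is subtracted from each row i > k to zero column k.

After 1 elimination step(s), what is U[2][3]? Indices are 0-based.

[col 0] pivot 4
  R1 -= 10*R0 → (0, 5, 8, 1)  (L[1][0] := 10)
  R2 -= 5*R0 → (0, 6, 1, 7)  (L[2][0] := 5)
  R3 -= 1*R0 → (0, 7, 5, 10)  (L[3][0] := 1)

U[2][3] = 7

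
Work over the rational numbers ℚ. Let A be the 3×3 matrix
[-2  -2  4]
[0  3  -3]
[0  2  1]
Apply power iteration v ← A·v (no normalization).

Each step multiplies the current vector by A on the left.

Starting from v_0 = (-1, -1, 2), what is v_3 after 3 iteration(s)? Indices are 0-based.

v_3 = (-6, -27, -72)

v_0 = (-1, -1, 2).
v_1 = A·v_0 = (12, -9, 0).
v_2 = A·v_1 = (-6, -27, -18).
v_3 = A·v_2 = (-6, -27, -72).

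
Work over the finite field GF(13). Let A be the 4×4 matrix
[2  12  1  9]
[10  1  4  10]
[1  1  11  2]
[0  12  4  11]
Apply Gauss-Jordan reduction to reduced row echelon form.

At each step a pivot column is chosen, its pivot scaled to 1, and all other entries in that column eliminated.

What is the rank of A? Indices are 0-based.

[1] R0 /= 2  ⇒  (1, 6, 7, 11)
     R1 -= 10·R0  ⇒  (0, 6, 12, 4)
     R2 -= 1·R0  ⇒  (0, 8, 4, 4)
[2] R1 /= 6  ⇒  (0, 1, 2, 5)
     R0 -= 6·R1  ⇒  (1, 0, 8, 7)
     R2 -= 8·R1  ⇒  (0, 0, 1, 3)
     R3 -= 12·R1  ⇒  (0, 0, 6, 3)
[3] R2 /= 1  ⇒  (0, 0, 1, 3)
     R0 -= 8·R2  ⇒  (1, 0, 0, 9)
     R1 -= 2·R2  ⇒  (0, 1, 0, 12)
     R3 -= 6·R2  ⇒  (0, 0, 0, 11)
[4] R3 /= 11  ⇒  (0, 0, 0, 1)
     R0 -= 9·R3  ⇒  (1, 0, 0, 0)
     R1 -= 12·R3  ⇒  (0, 1, 0, 0)
     R2 -= 3·R3  ⇒  (0, 0, 1, 0)

rank = 4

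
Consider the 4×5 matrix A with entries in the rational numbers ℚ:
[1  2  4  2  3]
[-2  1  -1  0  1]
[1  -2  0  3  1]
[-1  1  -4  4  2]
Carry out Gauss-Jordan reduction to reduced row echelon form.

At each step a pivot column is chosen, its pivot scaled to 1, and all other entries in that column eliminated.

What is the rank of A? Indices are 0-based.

step 1: normalize row 0 (÷1) = (1, 2, 4, 2, 3)
  row 1: subtract -2×row0 = (0, 5, 7, 4, 7)
  row 2: subtract 1×row0 = (0, -4, -4, 1, -2)
  row 3: subtract -1×row0 = (0, 3, 0, 6, 5)
step 2: normalize row 1 (÷5) = (0, 1, 7/5, 4/5, 7/5)
  row 0: subtract 2×row1 = (1, 0, 6/5, 2/5, 1/5)
  row 2: subtract -4×row1 = (0, 0, 8/5, 21/5, 18/5)
  row 3: subtract 3×row1 = (0, 0, -21/5, 18/5, 4/5)
step 3: normalize row 2 (÷8/5) = (0, 0, 1, 21/8, 9/4)
  row 0: subtract 6/5×row2 = (1, 0, 0, -11/4, -5/2)
  row 1: subtract 7/5×row2 = (0, 1, 0, -23/8, -7/4)
  row 3: subtract -21/5×row2 = (0, 0, 0, 117/8, 41/4)
step 4: normalize row 3 (÷117/8) = (0, 0, 0, 1, 82/117)
  row 0: subtract -11/4×row3 = (1, 0, 0, 0, -67/117)
  row 1: subtract -23/8×row3 = (0, 1, 0, 0, 31/117)
  row 2: subtract 21/8×row3 = (0, 0, 1, 0, 16/39)

rank = 4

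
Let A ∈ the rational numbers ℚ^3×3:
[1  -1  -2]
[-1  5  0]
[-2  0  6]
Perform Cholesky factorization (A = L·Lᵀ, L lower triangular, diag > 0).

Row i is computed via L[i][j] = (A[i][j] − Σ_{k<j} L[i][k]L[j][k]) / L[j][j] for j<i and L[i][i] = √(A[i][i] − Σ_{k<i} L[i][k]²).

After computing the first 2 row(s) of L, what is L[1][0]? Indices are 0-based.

L[1][0] = -1

Step 1: L[0][0] = √(1) = 1.
  L[1][0] = (-1) / L[0][0] = -1.
Step 2: L[1][1] = √(4) = 2.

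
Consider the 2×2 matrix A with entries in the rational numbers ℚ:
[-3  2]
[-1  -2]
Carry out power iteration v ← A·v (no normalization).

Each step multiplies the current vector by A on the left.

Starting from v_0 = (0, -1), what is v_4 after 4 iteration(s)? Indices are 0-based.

v_0 = (0, -1).
v_1 = A·v_0 = (-2, 2).
v_2 = A·v_1 = (10, -2).
v_3 = A·v_2 = (-34, -6).
v_4 = A·v_3 = (90, 46).

v_4 = (90, 46)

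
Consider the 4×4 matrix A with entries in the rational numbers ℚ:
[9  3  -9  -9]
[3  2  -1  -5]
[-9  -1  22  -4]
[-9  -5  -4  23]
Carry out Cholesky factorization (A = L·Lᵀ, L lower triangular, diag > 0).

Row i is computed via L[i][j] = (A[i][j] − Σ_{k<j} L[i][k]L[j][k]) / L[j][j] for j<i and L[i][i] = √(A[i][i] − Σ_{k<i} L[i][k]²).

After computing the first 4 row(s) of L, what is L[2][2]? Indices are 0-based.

L[2][2] = 3

Step 1: L[0][0] = √(9) = 3.
  L[1][0] = (3) / L[0][0] = 1.
Step 2: L[1][1] = √(1) = 1.
  L[2][0] = (-9) / L[0][0] = -3.
  L[2][1] = (2) / L[1][1] = 2.
Step 3: L[2][2] = √(9) = 3.
  L[3][0] = (-9) / L[0][0] = -3.
  L[3][1] = (-2) / L[1][1] = -2.
  L[3][2] = (-9) / L[2][2] = -3.
Step 4: L[3][3] = √(1) = 1.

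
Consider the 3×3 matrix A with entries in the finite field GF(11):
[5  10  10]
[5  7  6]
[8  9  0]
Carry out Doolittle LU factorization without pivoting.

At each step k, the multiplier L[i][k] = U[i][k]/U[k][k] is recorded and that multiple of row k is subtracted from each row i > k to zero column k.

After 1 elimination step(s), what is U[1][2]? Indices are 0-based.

k=0: U[0][0]=5
  eliminate (1,0): mult=1, new row 1: (0, 8, 7); set L[1][0]=1
  eliminate (2,0): mult=6, new row 2: (0, 4, 6); set L[2][0]=6

U[1][2] = 7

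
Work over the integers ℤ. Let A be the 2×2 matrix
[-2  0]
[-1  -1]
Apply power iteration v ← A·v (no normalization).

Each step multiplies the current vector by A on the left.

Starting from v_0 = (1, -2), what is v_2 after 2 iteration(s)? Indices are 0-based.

v_2 = (4, 1)

v_0 = (1, -2).
v_1 = A·v_0 = (-2, 1).
v_2 = A·v_1 = (4, 1).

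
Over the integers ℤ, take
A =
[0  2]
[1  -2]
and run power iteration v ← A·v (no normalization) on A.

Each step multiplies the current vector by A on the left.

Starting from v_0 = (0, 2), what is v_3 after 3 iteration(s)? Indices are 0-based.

v_3 = (24, -32)

v_0 = (0, 2).
v_1 = A·v_0 = (4, -4).
v_2 = A·v_1 = (-8, 12).
v_3 = A·v_2 = (24, -32).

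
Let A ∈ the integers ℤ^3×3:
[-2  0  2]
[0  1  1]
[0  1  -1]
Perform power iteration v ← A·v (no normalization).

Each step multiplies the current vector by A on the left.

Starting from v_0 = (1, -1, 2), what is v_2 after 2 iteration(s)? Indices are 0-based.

v_0 = (1, -1, 2).
v_1 = A·v_0 = (2, 1, -3).
v_2 = A·v_1 = (-10, -2, 4).

v_2 = (-10, -2, 4)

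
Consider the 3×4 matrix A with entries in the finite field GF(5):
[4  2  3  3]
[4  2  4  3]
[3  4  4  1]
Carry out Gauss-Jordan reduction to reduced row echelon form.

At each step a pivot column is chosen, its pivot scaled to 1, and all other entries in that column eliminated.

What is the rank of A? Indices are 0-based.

[1] R0 /= 4  ⇒  (1, 3, 2, 2)
     R1 -= 4·R0  ⇒  (0, 0, 1, 0)
     R2 -= 3·R0  ⇒  (0, 0, 3, 0)
column 1 empty below row 1
[2] R1 /= 1  ⇒  (0, 0, 1, 0)
     R0 -= 2·R1  ⇒  (1, 3, 0, 2)
     R2 -= 3·R1  ⇒  (0, 0, 0, 0)
column 3 empty below row 2

rank = 2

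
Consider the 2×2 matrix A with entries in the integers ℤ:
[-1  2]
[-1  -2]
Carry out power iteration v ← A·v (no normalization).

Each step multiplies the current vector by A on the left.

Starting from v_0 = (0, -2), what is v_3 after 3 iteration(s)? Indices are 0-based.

v_3 = (-20, -4)

v_0 = (0, -2).
v_1 = A·v_0 = (-4, 4).
v_2 = A·v_1 = (12, -4).
v_3 = A·v_2 = (-20, -4).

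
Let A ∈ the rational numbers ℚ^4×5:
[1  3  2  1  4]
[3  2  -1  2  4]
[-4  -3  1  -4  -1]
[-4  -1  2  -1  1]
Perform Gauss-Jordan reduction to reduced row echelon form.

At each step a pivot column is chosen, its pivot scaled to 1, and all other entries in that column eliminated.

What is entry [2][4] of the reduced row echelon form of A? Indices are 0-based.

[1] R0 /= 1  ⇒  (1, 3, 2, 1, 4)
     R1 -= 3·R0  ⇒  (0, -7, -7, -1, -8)
     R2 -= -4·R0  ⇒  (0, 9, 9, 0, 15)
     R3 -= -4·R0  ⇒  (0, 11, 10, 3, 17)
[2] R1 /= -7  ⇒  (0, 1, 1, 1/7, 8/7)
     R0 -= 3·R1  ⇒  (1, 0, -1, 4/7, 4/7)
     R2 -= 9·R1  ⇒  (0, 0, 0, -9/7, 33/7)
     R3 -= 11·R1  ⇒  (0, 0, -1, 10/7, 31/7)
[3] R2 <-> R3
[3] R2 /= -1  ⇒  (0, 0, 1, -10/7, -31/7)
     R0 -= -1·R2  ⇒  (1, 0, 0, -6/7, -27/7)
     R1 -= 1·R2  ⇒  (0, 1, 0, 11/7, 39/7)
[4] R3 /= -9/7  ⇒  (0, 0, 0, 1, -11/3)
     R0 -= -6/7·R3  ⇒  (1, 0, 0, 0, -7)
     R1 -= 11/7·R3  ⇒  (0, 1, 0, 0, 34/3)
     R2 -= -10/7·R3  ⇒  (0, 0, 1, 0, -29/3)

M[2][4] = -29/3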